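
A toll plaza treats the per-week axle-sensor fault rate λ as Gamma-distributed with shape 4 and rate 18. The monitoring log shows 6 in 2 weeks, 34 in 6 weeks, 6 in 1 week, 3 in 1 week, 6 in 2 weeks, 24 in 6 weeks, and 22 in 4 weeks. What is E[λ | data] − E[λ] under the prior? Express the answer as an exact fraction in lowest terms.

173/72

Total count: 6 + 34 + 6 + 3 + 6 + 24 + 22 = 101.
Total exposure: 2 + 6 + 1 + 1 + 2 + 6 + 4 = 22 weeks.
By Gamma–Poisson conjugacy, the posterior is Gamma(α + Σx, β + Σt) = Gamma(4 + 101, 18 + 22) = Gamma(105, 40).
Posterior mean = 105/40 = 21/8; prior mean = 4/18 = 2/9. Difference = 21/8 − 2/9 = 173/72.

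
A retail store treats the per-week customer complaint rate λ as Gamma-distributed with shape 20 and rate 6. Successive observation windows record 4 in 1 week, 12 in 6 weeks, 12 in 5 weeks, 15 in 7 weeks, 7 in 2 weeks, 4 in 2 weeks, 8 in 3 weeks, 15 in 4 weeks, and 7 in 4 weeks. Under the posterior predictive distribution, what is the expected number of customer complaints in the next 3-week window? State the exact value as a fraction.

39/5

Total count: 4 + 12 + 12 + 15 + 7 + 4 + 8 + 15 + 7 = 84.
Total exposure: 1 + 6 + 5 + 7 + 2 + 2 + 3 + 4 + 4 = 34 weeks.
Posterior: α' = 20 + 84 = 104, β' = 6 + 34 = 40.
Predictive mean over a 3-week window = T·E[λ|data] = 3·104/40 = 39/5.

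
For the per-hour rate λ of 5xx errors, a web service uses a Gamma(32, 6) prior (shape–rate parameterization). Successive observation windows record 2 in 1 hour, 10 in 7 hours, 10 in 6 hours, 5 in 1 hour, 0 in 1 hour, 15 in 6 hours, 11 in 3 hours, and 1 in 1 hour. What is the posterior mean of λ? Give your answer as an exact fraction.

Total count: 2 + 10 + 10 + 5 + 0 + 15 + 11 + 1 = 54.
Total exposure: 1 + 7 + 6 + 1 + 1 + 6 + 3 + 1 = 26 hours.
Gamma(α, β) with Poisson data over total exposure Σt gives posterior Gamma(α+Σx, β+Σt) = Gamma(86, 32).
Posterior mean = α'/β' = 86/32 = 43/16.

43/16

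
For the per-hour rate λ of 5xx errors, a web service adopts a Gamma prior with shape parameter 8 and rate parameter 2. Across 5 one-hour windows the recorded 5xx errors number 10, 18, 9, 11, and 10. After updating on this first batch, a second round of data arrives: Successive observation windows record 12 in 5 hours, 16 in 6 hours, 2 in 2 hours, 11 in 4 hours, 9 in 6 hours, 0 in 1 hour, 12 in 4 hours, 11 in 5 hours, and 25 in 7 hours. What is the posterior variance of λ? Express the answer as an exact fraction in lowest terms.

Total count: 10 + 18 + 9 + 11 + 10 = 58.
Total exposure: 5 hours.
After the first batch: Gamma(8 + 58, 2 + 5) = Gamma(66, 7).
Total count: 12 + 16 + 2 + 11 + 9 + 0 + 12 + 11 + 25 = 98.
Total exposure: 5 + 6 + 2 + 4 + 6 + 1 + 4 + 5 + 7 = 40 hours.
After the second batch: Gamma(66 + 98, 7 + 40) = Gamma(164, 47).
Posterior variance = α'/β'² = 164/2209.

164/2209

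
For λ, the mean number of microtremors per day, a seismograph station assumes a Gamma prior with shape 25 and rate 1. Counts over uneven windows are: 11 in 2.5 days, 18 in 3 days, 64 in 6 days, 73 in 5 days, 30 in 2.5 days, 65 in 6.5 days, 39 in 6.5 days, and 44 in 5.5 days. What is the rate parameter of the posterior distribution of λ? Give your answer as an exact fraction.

77/2

Total count: 11 + 18 + 64 + 73 + 30 + 65 + 39 + 44 = 344.
Total exposure: 2.5 + 3 + 6 + 5 + 2.5 + 6.5 + 6.5 + 5.5 = 37.5 days.
By Gamma–Poisson conjugacy, the posterior is Gamma(α + Σx, β + Σt) = Gamma(25 + 344, 1 + 37.5) = Gamma(369, 77/2).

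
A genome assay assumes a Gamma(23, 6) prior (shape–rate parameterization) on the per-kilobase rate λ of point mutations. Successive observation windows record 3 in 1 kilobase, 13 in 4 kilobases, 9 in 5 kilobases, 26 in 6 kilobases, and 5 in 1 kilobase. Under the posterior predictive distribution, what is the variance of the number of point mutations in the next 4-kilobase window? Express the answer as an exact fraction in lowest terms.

Total count: 3 + 13 + 9 + 26 + 5 = 56.
Total exposure: 1 + 4 + 5 + 6 + 1 = 17 kilobases.
Posterior: α' = 23 + 56 = 79, β' = 6 + 17 = 23.
The posterior predictive for a window of length T is Negative Binomial with variance T·α'·(β'+T)/β'² = 4·79·27/529 = 8532/529.

8532/529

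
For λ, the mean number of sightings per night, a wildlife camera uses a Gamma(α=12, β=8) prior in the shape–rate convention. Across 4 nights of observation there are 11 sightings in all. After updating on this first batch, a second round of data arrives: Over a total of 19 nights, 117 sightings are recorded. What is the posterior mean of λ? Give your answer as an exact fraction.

140/31

Total count 11 over total exposure 4 nights.
After the first batch: Gamma(12 + 11, 8 + 4) = Gamma(23, 12).
Total count 117 over total exposure 19 nights.
After the second batch: Gamma(23 + 117, 12 + 19) = Gamma(140, 31).
Posterior mean = α'/β' = 140/31.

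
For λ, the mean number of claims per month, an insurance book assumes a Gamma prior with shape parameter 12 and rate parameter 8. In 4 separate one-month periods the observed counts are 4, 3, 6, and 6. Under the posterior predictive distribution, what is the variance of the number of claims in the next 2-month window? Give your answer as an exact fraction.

Total count: 4 + 3 + 6 + 6 = 19.
Total exposure: 4 months.
Posterior: α' = 12 + 19 = 31, β' = 8 + 4 = 12.
The posterior predictive for a window of length T is Negative Binomial with variance T·α'·(β'+T)/β'² = 2·31·14/144 = 217/36.

217/36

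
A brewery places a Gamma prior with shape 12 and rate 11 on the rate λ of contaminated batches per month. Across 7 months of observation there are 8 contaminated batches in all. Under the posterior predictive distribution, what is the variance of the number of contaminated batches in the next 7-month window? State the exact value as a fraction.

Total count 8 over total exposure 7 months.
Posterior: α' = 12 + 8 = 20, β' = 11 + 7 = 18.
The posterior predictive for a window of length T is Negative Binomial with variance T·α'·(β'+T)/β'² = 7·20·25/324 = 875/81.

875/81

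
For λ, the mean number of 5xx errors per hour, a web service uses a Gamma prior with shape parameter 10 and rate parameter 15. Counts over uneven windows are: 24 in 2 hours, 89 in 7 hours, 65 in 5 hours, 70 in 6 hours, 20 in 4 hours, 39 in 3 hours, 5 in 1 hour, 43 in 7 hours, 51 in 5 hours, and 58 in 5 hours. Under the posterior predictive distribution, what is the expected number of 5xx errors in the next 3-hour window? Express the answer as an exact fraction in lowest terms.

Total count: 24 + 89 + 65 + 70 + 20 + 39 + 5 + 43 + 51 + 58 = 464.
Total exposure: 2 + 7 + 5 + 6 + 4 + 3 + 1 + 7 + 5 + 5 = 45 hours.
Conjugate update: add total count to the shape and total exposure to the rate, giving Gamma(474, 60).
Predictive mean over a 3-hour window = T·E[λ|data] = 3·474/60 = 237/10.

237/10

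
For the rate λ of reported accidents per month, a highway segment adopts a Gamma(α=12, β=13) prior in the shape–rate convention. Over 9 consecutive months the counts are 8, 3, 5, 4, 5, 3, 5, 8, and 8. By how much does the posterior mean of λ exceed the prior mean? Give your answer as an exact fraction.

529/286

Total count: 8 + 3 + 5 + 4 + 5 + 3 + 5 + 8 + 8 = 49.
Total exposure: 9 months.
The Gamma prior is conjugate for the Poisson rate, so λ | data ~ Gamma(12+49, 13+9) = Gamma(61, 22).
Posterior mean = 61/22 = 61/22; prior mean = 12/13 = 12/13. Difference = 61/22 − 12/13 = 529/286.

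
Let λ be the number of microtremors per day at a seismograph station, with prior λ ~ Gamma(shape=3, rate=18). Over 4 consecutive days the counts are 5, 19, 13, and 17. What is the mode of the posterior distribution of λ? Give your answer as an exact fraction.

Total count: 5 + 19 + 13 + 17 = 54.
Total exposure: 4 days.
The Gamma prior is conjugate for the Poisson rate, so λ | data ~ Gamma(3+54, 18+4) = Gamma(57, 22).
Posterior mode = (α'−1)/β' = 56/22 = 28/11.

28/11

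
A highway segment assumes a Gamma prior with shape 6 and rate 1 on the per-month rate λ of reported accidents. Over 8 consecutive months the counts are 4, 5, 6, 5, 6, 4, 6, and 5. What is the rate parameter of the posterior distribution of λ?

9

Total count: 4 + 5 + 6 + 5 + 6 + 4 + 6 + 5 = 41.
Total exposure: 8 months.
By Gamma–Poisson conjugacy, the posterior is Gamma(α + Σx, β + Σt) = Gamma(6 + 41, 1 + 8) = Gamma(47, 9).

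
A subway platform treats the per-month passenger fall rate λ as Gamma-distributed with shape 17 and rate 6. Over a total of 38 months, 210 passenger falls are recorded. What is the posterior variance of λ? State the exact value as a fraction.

227/1936

Total count 210 over total exposure 38 months.
Conjugate update: add total count to the shape and total exposure to the rate, giving Gamma(227, 44).
Posterior variance = α'/β'² = 227/1936.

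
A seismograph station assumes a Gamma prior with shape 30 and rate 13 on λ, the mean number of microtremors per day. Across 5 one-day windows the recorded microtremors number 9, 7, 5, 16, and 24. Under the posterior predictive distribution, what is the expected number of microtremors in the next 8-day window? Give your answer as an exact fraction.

Total count: 9 + 7 + 5 + 16 + 24 = 61.
Total exposure: 5 days.
The Gamma prior is conjugate for the Poisson rate, so λ | data ~ Gamma(30+61, 13+5) = Gamma(91, 18).
Predictive mean over an 8-day window = T·E[λ|data] = 8·91/18 = 364/9.

364/9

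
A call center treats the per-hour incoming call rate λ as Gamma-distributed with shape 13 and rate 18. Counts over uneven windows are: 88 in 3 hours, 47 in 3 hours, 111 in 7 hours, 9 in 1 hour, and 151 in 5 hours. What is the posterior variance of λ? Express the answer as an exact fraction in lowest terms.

419/1369

Total count: 88 + 47 + 111 + 9 + 151 = 406.
Total exposure: 3 + 3 + 7 + 1 + 5 = 19 hours.
Posterior: α' = 13 + 406 = 419, β' = 18 + 19 = 37.
Posterior variance = α'/β'² = 419/1369.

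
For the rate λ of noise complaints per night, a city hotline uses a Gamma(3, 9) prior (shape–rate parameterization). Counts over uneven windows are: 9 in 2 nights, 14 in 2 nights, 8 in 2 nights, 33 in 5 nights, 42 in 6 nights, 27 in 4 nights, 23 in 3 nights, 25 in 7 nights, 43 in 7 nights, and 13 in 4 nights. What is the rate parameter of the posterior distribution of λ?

Total count: 9 + 14 + 8 + 33 + 42 + 27 + 23 + 25 + 43 + 13 = 237.
Total exposure: 2 + 2 + 2 + 5 + 6 + 4 + 3 + 7 + 7 + 4 = 42 nights.
The Gamma prior is conjugate for the Poisson rate, so λ | data ~ Gamma(3+237, 9+42) = Gamma(240, 51).

51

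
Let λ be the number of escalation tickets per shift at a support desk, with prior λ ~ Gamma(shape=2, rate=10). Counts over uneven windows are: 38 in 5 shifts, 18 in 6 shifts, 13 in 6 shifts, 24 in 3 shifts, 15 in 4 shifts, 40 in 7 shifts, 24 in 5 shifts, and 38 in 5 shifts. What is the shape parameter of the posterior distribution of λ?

212

Total count: 38 + 18 + 13 + 24 + 15 + 40 + 24 + 38 = 210.
Total exposure: 5 + 6 + 6 + 3 + 4 + 7 + 5 + 5 = 41 shifts.
Posterior: α' = 2 + 210 = 212, β' = 10 + 41 = 51.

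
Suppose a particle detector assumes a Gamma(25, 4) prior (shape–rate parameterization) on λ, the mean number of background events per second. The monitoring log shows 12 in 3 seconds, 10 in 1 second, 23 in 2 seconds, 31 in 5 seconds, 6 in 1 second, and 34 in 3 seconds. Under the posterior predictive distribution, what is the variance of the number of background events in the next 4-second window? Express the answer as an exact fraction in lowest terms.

Total count: 12 + 10 + 23 + 31 + 6 + 34 = 116.
Total exposure: 3 + 1 + 2 + 5 + 1 + 3 = 15 seconds.
Conjugate update: add total count to the shape and total exposure to the rate, giving Gamma(141, 19).
The posterior predictive for a window of length T is Negative Binomial with variance T·α'·(β'+T)/β'² = 4·141·23/361 = 12972/361.

12972/361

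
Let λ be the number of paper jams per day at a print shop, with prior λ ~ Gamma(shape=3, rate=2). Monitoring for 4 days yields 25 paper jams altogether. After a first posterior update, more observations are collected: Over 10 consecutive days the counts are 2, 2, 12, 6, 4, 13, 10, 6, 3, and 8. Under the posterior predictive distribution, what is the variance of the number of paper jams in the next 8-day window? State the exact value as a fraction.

Total count 25 over total exposure 4 days.
After the first batch: Gamma(3 + 25, 2 + 4) = Gamma(28, 6).
Total count: 2 + 2 + 12 + 6 + 4 + 13 + 10 + 6 + 3 + 8 = 66.
Total exposure: 10 days.
After the second batch: Gamma(28 + 66, 6 + 10) = Gamma(94, 16).
The posterior predictive for a window of length T is Negative Binomial with variance T·α'·(β'+T)/β'² = 8·94·24/256 = 141/2.

141/2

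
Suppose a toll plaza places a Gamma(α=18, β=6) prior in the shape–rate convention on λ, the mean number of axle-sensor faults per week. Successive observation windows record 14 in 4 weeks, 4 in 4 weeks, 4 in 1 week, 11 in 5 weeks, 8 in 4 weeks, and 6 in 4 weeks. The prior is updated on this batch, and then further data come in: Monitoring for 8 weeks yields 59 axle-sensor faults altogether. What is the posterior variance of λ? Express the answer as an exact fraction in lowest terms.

Total count: 14 + 4 + 4 + 11 + 8 + 6 = 47.
Total exposure: 4 + 4 + 1 + 5 + 4 + 4 = 22 weeks.
After the first batch: Gamma(18 + 47, 6 + 22) = Gamma(65, 28).
Total count 59 over total exposure 8 weeks.
After the second batch: Gamma(65 + 59, 28 + 8) = Gamma(124, 36).
Posterior variance = α'/β'² = 124/1296 = 31/324.

31/324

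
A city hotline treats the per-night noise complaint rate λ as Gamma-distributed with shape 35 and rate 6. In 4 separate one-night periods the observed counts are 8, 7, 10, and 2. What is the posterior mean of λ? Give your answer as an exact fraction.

31/5

Total count: 8 + 7 + 10 + 2 = 27.
Total exposure: 4 nights.
By Gamma–Poisson conjugacy, the posterior is Gamma(α + Σx, β + Σt) = Gamma(35 + 27, 6 + 4) = Gamma(62, 10).
Posterior mean = α'/β' = 62/10 = 31/5.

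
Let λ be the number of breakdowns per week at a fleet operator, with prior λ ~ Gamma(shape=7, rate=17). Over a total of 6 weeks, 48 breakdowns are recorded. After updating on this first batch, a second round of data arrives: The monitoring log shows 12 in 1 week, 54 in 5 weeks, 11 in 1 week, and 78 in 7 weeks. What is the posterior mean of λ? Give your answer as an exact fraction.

210/37

Total count 48 over total exposure 6 weeks.
After the first batch: Gamma(7 + 48, 17 + 6) = Gamma(55, 23).
Total count: 12 + 54 + 11 + 78 = 155.
Total exposure: 1 + 5 + 1 + 7 = 14 weeks.
After the second batch: Gamma(55 + 155, 23 + 14) = Gamma(210, 37).
Posterior mean = α'/β' = 210/37.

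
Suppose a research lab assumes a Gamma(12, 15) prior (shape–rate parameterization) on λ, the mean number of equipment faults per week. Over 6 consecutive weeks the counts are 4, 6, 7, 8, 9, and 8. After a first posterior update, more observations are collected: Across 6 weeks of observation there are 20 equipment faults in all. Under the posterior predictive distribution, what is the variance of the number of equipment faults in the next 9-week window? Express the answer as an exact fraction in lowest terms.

Total count: 4 + 6 + 7 + 8 + 9 + 8 = 42.
Total exposure: 6 weeks.
After the first batch: Gamma(12 + 42, 15 + 6) = Gamma(54, 21).
Total count 20 over total exposure 6 weeks.
After the second batch: Gamma(54 + 20, 21 + 6) = Gamma(74, 27).
The posterior predictive for a window of length T is Negative Binomial with variance T·α'·(β'+T)/β'² = 9·74·36/729 = 296/9.

296/9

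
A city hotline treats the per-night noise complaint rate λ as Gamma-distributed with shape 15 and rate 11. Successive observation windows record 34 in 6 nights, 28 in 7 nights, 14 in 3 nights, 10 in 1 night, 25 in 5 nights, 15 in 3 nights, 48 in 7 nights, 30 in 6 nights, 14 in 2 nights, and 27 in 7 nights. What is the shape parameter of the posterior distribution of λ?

260

Total count: 34 + 28 + 14 + 10 + 25 + 15 + 48 + 30 + 14 + 27 = 245.
Total exposure: 6 + 7 + 3 + 1 + 5 + 3 + 7 + 6 + 2 + 7 = 47 nights.
Posterior: α' = 15 + 245 = 260, β' = 11 + 47 = 58.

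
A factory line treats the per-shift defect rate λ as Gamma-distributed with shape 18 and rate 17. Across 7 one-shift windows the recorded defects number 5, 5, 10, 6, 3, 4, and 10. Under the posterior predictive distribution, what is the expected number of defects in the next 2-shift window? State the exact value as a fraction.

Total count: 5 + 5 + 10 + 6 + 3 + 4 + 10 = 43.
Total exposure: 7 shifts.
By Gamma–Poisson conjugacy, the posterior is Gamma(α + Σx, β + Σt) = Gamma(18 + 43, 17 + 7) = Gamma(61, 24).
Predictive mean over a 2-shift window = T·E[λ|data] = 2·61/24 = 61/12.

61/12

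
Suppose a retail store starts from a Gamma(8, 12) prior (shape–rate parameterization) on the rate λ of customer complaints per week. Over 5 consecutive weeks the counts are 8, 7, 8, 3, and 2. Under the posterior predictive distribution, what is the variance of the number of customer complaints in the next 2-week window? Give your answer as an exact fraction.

Total count: 8 + 7 + 8 + 3 + 2 = 28.
Total exposure: 5 weeks.
Gamma(α, β) with Poisson data over total exposure Σt gives posterior Gamma(α+Σx, β+Σt) = Gamma(36, 17).
The posterior predictive for a window of length T is Negative Binomial with variance T·α'·(β'+T)/β'² = 2·36·19/289 = 1368/289.

1368/289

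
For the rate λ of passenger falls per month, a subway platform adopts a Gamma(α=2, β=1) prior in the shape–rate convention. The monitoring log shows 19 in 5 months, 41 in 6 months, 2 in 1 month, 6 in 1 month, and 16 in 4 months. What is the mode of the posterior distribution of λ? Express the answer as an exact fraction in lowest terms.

Total count: 19 + 41 + 2 + 6 + 16 = 84.
Total exposure: 5 + 6 + 1 + 1 + 4 = 17 months.
Gamma(α, β) with Poisson data over total exposure Σt gives posterior Gamma(α+Σx, β+Σt) = Gamma(86, 18).
Posterior mode = (α'−1)/β' = 85/18.

85/18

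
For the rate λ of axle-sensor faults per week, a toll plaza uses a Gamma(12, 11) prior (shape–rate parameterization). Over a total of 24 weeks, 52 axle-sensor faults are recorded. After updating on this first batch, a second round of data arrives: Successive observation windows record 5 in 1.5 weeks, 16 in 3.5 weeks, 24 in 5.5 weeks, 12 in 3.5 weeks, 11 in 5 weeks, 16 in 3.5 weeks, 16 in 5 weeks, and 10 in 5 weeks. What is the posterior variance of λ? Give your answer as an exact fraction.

232/6075

Total count 52 over total exposure 24 weeks.
After the first batch: Gamma(12 + 52, 11 + 24) = Gamma(64, 35).
Total count: 5 + 16 + 24 + 12 + 11 + 16 + 16 + 10 = 110.
Total exposure: 1.5 + 3.5 + 5.5 + 3.5 + 5 + 3.5 + 5 + 5 = 32.5 weeks.
After the second batch: Gamma(64 + 110, 35 + 32.5) = Gamma(174, 135/2).
Posterior variance = α'/β'² = 174/(18225/4) = 232/6075.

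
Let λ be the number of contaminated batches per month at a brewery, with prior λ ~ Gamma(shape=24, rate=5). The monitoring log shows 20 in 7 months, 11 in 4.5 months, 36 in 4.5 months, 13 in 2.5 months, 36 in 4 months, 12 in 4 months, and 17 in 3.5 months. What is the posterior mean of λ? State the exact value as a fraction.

Total count: 20 + 11 + 36 + 13 + 36 + 12 + 17 = 145.
Total exposure: 7 + 4.5 + 4.5 + 2.5 + 4 + 4 + 3.5 = 30 months.
By Gamma–Poisson conjugacy, the posterior is Gamma(α + Σx, β + Σt) = Gamma(24 + 145, 5 + 30) = Gamma(169, 35).
Posterior mean = α'/β' = 169/35.

169/35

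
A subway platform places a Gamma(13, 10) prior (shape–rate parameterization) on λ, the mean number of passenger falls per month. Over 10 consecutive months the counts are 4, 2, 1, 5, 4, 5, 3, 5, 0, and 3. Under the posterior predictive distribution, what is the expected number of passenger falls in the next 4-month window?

9

Total count: 4 + 2 + 1 + 5 + 4 + 5 + 3 + 5 + 0 + 3 = 32.
Total exposure: 10 months.
Conjugate update: add total count to the shape and total exposure to the rate, giving Gamma(45, 20).
Predictive mean over a 4-month window = T·E[λ|data] = 4·45/20 = 9.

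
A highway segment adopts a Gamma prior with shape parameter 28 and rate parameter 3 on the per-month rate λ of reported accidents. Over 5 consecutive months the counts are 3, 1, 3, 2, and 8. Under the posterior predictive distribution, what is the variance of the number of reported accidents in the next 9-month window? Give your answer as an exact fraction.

Total count: 3 + 1 + 3 + 2 + 8 = 17.
Total exposure: 5 months.
By Gamma–Poisson conjugacy, the posterior is Gamma(α + Σx, β + Σt) = Gamma(28 + 17, 3 + 5) = Gamma(45, 8).
The posterior predictive for a window of length T is Negative Binomial with variance T·α'·(β'+T)/β'² = 9·45·17/64 = 6885/64.

6885/64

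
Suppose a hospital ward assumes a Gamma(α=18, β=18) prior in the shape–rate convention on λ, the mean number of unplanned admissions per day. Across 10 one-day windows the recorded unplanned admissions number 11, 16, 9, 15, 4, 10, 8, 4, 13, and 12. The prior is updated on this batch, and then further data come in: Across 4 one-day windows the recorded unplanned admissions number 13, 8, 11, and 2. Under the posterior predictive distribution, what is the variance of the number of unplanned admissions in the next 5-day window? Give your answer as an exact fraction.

Total count: 11 + 16 + 9 + 15 + 4 + 10 + 8 + 4 + 13 + 12 = 102.
Total exposure: 10 days.
After the first batch: Gamma(18 + 102, 18 + 10) = Gamma(120, 28).
Total count: 13 + 8 + 11 + 2 = 34.
Total exposure: 4 days.
After the second batch: Gamma(120 + 34, 28 + 4) = Gamma(154, 32).
The posterior predictive for a window of length T is Negative Binomial with variance T·α'·(β'+T)/β'² = 5·154·37/1024 = 14245/512.

14245/512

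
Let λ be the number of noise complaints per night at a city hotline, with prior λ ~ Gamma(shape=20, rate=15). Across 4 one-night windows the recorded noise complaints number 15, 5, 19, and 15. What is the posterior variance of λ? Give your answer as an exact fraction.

74/361

Total count: 15 + 5 + 19 + 15 = 54.
Total exposure: 4 nights.
Gamma(α, β) with Poisson data over total exposure Σt gives posterior Gamma(α+Σx, β+Σt) = Gamma(74, 19).
Posterior variance = α'/β'² = 74/361.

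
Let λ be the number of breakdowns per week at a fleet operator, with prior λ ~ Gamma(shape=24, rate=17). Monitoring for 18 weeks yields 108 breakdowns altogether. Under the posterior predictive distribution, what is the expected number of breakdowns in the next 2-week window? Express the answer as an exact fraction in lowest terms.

264/35

Total count 108 over total exposure 18 weeks.
Conjugate update: add total count to the shape and total exposure to the rate, giving Gamma(132, 35).
Predictive mean over a 2-week window = T·E[λ|data] = 2·132/35 = 264/35.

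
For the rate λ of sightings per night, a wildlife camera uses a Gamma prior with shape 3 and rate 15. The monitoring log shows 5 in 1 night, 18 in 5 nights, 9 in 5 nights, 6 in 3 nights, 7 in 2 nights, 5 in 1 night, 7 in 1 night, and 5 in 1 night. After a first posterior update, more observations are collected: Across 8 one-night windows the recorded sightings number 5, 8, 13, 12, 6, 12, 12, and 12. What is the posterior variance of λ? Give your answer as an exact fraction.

Total count: 5 + 18 + 9 + 6 + 7 + 5 + 7 + 5 = 62.
Total exposure: 1 + 5 + 5 + 3 + 2 + 1 + 1 + 1 = 19 nights.
After the first batch: Gamma(3 + 62, 15 + 19) = Gamma(65, 34).
Total count: 5 + 8 + 13 + 12 + 6 + 12 + 12 + 12 = 80.
Total exposure: 8 nights.
After the second batch: Gamma(65 + 80, 34 + 8) = Gamma(145, 42).
Posterior variance = α'/β'² = 145/1764.

145/1764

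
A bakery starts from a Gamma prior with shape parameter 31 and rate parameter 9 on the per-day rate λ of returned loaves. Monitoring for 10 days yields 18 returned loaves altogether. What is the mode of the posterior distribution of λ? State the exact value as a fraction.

Total count 18 over total exposure 10 days.
By Gamma–Poisson conjugacy, the posterior is Gamma(α + Σx, β + Σt) = Gamma(31 + 18, 9 + 10) = Gamma(49, 19).
Posterior mode = (α'−1)/β' = 48/19.

48/19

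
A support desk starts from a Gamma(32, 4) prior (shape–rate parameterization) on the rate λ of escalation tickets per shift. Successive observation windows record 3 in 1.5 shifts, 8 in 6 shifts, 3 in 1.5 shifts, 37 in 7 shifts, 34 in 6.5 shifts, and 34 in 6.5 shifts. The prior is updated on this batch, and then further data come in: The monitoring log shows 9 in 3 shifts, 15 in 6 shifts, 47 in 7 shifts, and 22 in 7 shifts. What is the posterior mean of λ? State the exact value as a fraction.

61/14

Total count: 3 + 8 + 3 + 37 + 34 + 34 = 119.
Total exposure: 1.5 + 6 + 1.5 + 7 + 6.5 + 6.5 = 29 shifts.
After the first batch: Gamma(32 + 119, 4 + 29) = Gamma(151, 33).
Total count: 9 + 15 + 47 + 22 = 93.
Total exposure: 3 + 6 + 7 + 7 = 23 shifts.
After the second batch: Gamma(151 + 93, 33 + 23) = Gamma(244, 56).
Posterior mean = α'/β' = 244/56 = 61/14.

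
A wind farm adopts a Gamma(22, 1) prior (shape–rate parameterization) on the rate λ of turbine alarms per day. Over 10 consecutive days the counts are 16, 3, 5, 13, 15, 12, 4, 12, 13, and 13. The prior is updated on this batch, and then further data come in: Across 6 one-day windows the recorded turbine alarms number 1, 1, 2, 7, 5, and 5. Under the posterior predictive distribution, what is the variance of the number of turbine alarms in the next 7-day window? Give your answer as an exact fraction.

25032/289

Total count: 16 + 3 + 5 + 13 + 15 + 12 + 4 + 12 + 13 + 13 = 106.
Total exposure: 10 days.
After the first batch: Gamma(22 + 106, 1 + 10) = Gamma(128, 11).
Total count: 1 + 1 + 2 + 7 + 5 + 5 = 21.
Total exposure: 6 days.
After the second batch: Gamma(128 + 21, 11 + 6) = Gamma(149, 17).
The posterior predictive for a window of length T is Negative Binomial with variance T·α'·(β'+T)/β'² = 7·149·24/289 = 25032/289.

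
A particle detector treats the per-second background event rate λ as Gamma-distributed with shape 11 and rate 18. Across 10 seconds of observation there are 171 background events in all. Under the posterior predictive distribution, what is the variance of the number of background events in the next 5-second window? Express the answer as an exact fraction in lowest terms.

Total count 171 over total exposure 10 seconds.
Posterior: α' = 11 + 171 = 182, β' = 18 + 10 = 28.
The posterior predictive for a window of length T is Negative Binomial with variance T·α'·(β'+T)/β'² = 5·182·33/784 = 2145/56.

2145/56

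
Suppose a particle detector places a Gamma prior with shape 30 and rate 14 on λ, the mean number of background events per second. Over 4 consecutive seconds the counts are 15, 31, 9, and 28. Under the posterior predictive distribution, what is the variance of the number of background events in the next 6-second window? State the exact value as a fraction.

452/9

Total count: 15 + 31 + 9 + 28 = 83.
Total exposure: 4 seconds.
By Gamma–Poisson conjugacy, the posterior is Gamma(α + Σx, β + Σt) = Gamma(30 + 83, 14 + 4) = Gamma(113, 18).
The posterior predictive for a window of length T is Negative Binomial with variance T·α'·(β'+T)/β'² = 6·113·24/324 = 452/9.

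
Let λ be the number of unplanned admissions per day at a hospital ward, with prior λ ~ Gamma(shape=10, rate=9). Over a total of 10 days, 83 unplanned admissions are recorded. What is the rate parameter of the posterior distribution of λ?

19

Total count 83 over total exposure 10 days.
Gamma(α, β) with Poisson data over total exposure Σt gives posterior Gamma(α+Σx, β+Σt) = Gamma(93, 19).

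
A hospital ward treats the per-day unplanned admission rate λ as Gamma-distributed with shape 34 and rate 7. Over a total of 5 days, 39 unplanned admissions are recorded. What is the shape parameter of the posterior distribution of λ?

73

Total count 39 over total exposure 5 days.
Conjugate update: add total count to the shape and total exposure to the rate, giving Gamma(73, 12).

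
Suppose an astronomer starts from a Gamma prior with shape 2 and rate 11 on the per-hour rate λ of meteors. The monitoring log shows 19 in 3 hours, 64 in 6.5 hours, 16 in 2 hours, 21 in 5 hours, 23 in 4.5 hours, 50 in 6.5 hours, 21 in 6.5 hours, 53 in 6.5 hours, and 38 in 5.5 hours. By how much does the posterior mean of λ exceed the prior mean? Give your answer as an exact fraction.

Total count: 19 + 64 + 16 + 21 + 23 + 50 + 21 + 53 + 38 = 305.
Total exposure: 3 + 6.5 + 2 + 5 + 4.5 + 6.5 + 6.5 + 6.5 + 5.5 = 46 hours.
Conjugate update: add total count to the shape and total exposure to the rate, giving Gamma(307, 57).
Posterior mean = 307/57 = 307/57; prior mean = 2/11 = 2/11. Difference = 307/57 − 2/11 = 3263/627.

3263/627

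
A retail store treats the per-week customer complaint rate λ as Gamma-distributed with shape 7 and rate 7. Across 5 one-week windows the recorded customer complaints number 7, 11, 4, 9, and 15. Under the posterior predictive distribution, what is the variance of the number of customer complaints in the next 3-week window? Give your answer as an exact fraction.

265/16

Total count: 7 + 11 + 4 + 9 + 15 = 46.
Total exposure: 5 weeks.
The Gamma prior is conjugate for the Poisson rate, so λ | data ~ Gamma(7+46, 7+5) = Gamma(53, 12).
The posterior predictive for a window of length T is Negative Binomial with variance T·α'·(β'+T)/β'² = 3·53·15/144 = 265/16.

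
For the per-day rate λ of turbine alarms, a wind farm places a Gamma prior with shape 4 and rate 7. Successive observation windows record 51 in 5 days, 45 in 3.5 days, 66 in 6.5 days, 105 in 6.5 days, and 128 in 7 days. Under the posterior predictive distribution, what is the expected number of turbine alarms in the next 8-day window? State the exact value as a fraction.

6384/71

Total count: 51 + 45 + 66 + 105 + 128 = 395.
Total exposure: 5 + 3.5 + 6.5 + 6.5 + 7 = 28.5 days.
By Gamma–Poisson conjugacy, the posterior is Gamma(α + Σx, β + Σt) = Gamma(4 + 395, 7 + 28.5) = Gamma(399, 71/2).
Predictive mean over an 8-day window = T·E[λ|data] = 8·399/(71/2) = 6384/71.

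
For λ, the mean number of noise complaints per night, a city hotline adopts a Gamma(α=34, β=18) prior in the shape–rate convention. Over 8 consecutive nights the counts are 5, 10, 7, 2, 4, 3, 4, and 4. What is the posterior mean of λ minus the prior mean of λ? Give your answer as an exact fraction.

215/234

Total count: 5 + 10 + 7 + 2 + 4 + 3 + 4 + 4 = 39.
Total exposure: 8 nights.
Posterior: α' = 34 + 39 = 73, β' = 18 + 8 = 26.
Posterior mean = 73/26 = 73/26; prior mean = 34/18 = 17/9. Difference = 73/26 − 17/9 = 215/234.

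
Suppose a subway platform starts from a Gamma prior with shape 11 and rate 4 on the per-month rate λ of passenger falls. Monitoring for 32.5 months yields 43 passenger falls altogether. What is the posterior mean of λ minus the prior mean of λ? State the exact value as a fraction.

Total count 43 over total exposure 32.5 months.
The Gamma prior is conjugate for the Poisson rate, so λ | data ~ Gamma(11+43, 4+32.5) = Gamma(54, 73/2).
Posterior mean = 54/(73/2) = 108/73; prior mean = 11/4 = 11/4. Difference = 108/73 − 11/4 = -371/292.

-371/292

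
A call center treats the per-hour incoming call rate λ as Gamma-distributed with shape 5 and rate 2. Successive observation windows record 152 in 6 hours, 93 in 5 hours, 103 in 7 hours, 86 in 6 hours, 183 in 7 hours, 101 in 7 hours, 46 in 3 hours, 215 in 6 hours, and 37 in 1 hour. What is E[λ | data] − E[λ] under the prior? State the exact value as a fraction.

Total count: 152 + 93 + 103 + 86 + 183 + 101 + 46 + 215 + 37 = 1016.
Total exposure: 6 + 5 + 7 + 6 + 7 + 7 + 3 + 6 + 1 = 48 hours.
Conjugate update: add total count to the shape and total exposure to the rate, giving Gamma(1021, 50).
Posterior mean = 1021/50 = 1021/50; prior mean = 5/2 = 5/2. Difference = 1021/50 − 5/2 = 448/25.

448/25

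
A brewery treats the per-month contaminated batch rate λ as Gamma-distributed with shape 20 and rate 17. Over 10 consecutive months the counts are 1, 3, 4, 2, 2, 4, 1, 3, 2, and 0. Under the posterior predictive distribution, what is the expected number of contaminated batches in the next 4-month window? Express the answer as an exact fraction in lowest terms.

Total count: 1 + 3 + 4 + 2 + 2 + 4 + 1 + 3 + 2 + 0 = 22.
Total exposure: 10 months.
Conjugate update: add total count to the shape and total exposure to the rate, giving Gamma(42, 27).
Predictive mean over a 4-month window = T·E[λ|data] = 4·42/27 = 56/9.

56/9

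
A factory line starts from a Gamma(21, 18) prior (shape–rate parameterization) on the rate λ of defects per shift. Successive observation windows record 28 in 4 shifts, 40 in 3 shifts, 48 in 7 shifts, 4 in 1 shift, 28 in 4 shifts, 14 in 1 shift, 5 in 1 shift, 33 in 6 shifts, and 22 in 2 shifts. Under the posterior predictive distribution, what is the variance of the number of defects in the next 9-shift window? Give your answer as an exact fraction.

Total count: 28 + 40 + 48 + 4 + 28 + 14 + 5 + 33 + 22 = 222.
Total exposure: 4 + 3 + 7 + 1 + 4 + 1 + 1 + 6 + 2 = 29 shifts.
By Gamma–Poisson conjugacy, the posterior is Gamma(α + Σx, β + Σt) = Gamma(21 + 222, 18 + 29) = Gamma(243, 47).
The posterior predictive for a window of length T is Negative Binomial with variance T·α'·(β'+T)/β'² = 9·243·56/2209 = 122472/2209.

122472/2209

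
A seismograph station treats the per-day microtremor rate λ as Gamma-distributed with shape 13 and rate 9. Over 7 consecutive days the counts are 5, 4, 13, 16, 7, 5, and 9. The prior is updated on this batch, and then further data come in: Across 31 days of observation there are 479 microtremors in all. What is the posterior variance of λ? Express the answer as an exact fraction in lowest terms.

Total count: 5 + 4 + 13 + 16 + 7 + 5 + 9 = 59.
Total exposure: 7 days.
After the first batch: Gamma(13 + 59, 9 + 7) = Gamma(72, 16).
Total count 479 over total exposure 31 days.
After the second batch: Gamma(72 + 479, 16 + 31) = Gamma(551, 47).
Posterior variance = α'/β'² = 551/2209.

551/2209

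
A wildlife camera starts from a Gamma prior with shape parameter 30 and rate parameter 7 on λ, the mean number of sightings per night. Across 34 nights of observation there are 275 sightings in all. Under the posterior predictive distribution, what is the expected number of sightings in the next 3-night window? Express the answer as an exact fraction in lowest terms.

915/41

Total count 275 over total exposure 34 nights.
Conjugate update: add total count to the shape and total exposure to the rate, giving Gamma(305, 41).
Predictive mean over a 3-night window = T·E[λ|data] = 3·305/41 = 915/41.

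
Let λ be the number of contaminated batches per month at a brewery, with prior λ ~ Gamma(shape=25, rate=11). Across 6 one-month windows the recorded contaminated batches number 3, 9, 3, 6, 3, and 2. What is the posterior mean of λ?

Total count: 3 + 9 + 3 + 6 + 3 + 2 = 26.
Total exposure: 6 months.
Posterior: α' = 25 + 26 = 51, β' = 11 + 6 = 17.
Posterior mean = α'/β' = 51/17 = 3.

3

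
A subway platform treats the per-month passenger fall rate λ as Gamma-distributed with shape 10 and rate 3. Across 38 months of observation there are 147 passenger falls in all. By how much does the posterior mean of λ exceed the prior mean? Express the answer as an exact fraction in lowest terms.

Total count 147 over total exposure 38 months.
Posterior: α' = 10 + 147 = 157, β' = 3 + 38 = 41.
Posterior mean = 157/41 = 157/41; prior mean = 10/3 = 10/3. Difference = 157/41 − 10/3 = 61/123.

61/123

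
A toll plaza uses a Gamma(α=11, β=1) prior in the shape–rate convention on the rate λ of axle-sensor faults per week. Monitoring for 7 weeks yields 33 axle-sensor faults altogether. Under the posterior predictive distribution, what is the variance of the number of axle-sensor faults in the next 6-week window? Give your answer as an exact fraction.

231/4

Total count 33 over total exposure 7 weeks.
Gamma(α, β) with Poisson data over total exposure Σt gives posterior Gamma(α+Σx, β+Σt) = Gamma(44, 8).
The posterior predictive for a window of length T is Negative Binomial with variance T·α'·(β'+T)/β'² = 6·44·14/64 = 231/4.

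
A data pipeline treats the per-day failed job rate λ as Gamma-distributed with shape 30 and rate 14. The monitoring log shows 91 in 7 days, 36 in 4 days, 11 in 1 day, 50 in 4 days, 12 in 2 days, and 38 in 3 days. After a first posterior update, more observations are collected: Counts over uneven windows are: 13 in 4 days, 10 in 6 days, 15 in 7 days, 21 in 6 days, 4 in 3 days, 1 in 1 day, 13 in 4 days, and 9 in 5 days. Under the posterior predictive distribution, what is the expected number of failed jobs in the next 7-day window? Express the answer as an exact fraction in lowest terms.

2478/71

Total count: 91 + 36 + 11 + 50 + 12 + 38 = 238.
Total exposure: 7 + 4 + 1 + 4 + 2 + 3 = 21 days.
After the first batch: Gamma(30 + 238, 14 + 21) = Gamma(268, 35).
Total count: 13 + 10 + 15 + 21 + 4 + 1 + 13 + 9 = 86.
Total exposure: 4 + 6 + 7 + 6 + 3 + 1 + 4 + 5 = 36 days.
After the second batch: Gamma(268 + 86, 35 + 36) = Gamma(354, 71).
Predictive mean over a 7-day window = T·E[λ|data] = 7·354/71 = 2478/71.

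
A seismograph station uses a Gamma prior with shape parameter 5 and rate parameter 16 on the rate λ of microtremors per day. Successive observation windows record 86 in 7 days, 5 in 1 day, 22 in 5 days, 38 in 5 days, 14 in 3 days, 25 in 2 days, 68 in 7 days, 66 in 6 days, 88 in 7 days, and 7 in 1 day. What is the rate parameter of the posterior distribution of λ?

60

Total count: 86 + 5 + 22 + 38 + 14 + 25 + 68 + 66 + 88 + 7 = 419.
Total exposure: 7 + 1 + 5 + 5 + 3 + 2 + 7 + 6 + 7 + 1 = 44 days.
The Gamma prior is conjugate for the Poisson rate, so λ | data ~ Gamma(5+419, 16+44) = Gamma(424, 60).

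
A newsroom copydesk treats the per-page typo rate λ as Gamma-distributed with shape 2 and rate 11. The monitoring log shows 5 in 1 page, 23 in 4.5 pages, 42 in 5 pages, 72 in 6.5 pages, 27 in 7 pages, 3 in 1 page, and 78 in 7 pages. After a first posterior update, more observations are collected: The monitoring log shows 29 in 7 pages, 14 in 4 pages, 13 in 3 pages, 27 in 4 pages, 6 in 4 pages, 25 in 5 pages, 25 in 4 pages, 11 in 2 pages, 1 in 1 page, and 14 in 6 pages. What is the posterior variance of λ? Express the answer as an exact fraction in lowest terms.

Total count: 5 + 23 + 42 + 72 + 27 + 3 + 78 = 250.
Total exposure: 1 + 4.5 + 5 + 6.5 + 7 + 1 + 7 = 32 pages.
After the first batch: Gamma(2 + 250, 11 + 32) = Gamma(252, 43).
Total count: 29 + 14 + 13 + 27 + 6 + 25 + 25 + 11 + 1 + 14 = 165.
Total exposure: 7 + 4 + 3 + 4 + 4 + 5 + 4 + 2 + 1 + 6 = 40 pages.
After the second batch: Gamma(252 + 165, 43 + 40) = Gamma(417, 83).
Posterior variance = α'/β'² = 417/6889.

417/6889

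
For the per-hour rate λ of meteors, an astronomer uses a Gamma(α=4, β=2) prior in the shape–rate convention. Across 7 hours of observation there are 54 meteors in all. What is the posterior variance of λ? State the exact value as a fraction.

Total count 54 over total exposure 7 hours.
Posterior: α' = 4 + 54 = 58, β' = 2 + 7 = 9.
Posterior variance = α'/β'² = 58/81.

58/81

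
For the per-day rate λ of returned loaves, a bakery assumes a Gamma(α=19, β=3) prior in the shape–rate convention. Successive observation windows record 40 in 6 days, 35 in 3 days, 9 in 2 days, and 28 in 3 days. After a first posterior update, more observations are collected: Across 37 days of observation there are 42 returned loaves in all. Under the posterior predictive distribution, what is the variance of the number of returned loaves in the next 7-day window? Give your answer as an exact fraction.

Total count: 40 + 35 + 9 + 28 = 112.
Total exposure: 6 + 3 + 2 + 3 = 14 days.
After the first batch: Gamma(19 + 112, 3 + 14) = Gamma(131, 17).
Total count 42 over total exposure 37 days.
After the second batch: Gamma(131 + 42, 17 + 37) = Gamma(173, 54).
The posterior predictive for a window of length T is Negative Binomial with variance T·α'·(β'+T)/β'² = 7·173·61/2916 = 73871/2916.

73871/2916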